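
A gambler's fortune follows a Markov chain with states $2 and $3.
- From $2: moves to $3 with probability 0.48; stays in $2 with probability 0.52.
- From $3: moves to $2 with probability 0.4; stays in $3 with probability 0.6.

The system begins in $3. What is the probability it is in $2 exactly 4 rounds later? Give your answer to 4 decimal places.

Propagate the distribution vector 4 rounds from $3.
After 0 rounds: (0.0000, 1.0000)
After 1 round: (0.4000, 0.6000)
After 2 rounds: (0.4480, 0.5520)
After 3 rounds: (0.4538, 0.5462)
After 4 rounds: (0.4545, 0.5455)
P(in $2 after 4 rounds) = 0.4545

0.4545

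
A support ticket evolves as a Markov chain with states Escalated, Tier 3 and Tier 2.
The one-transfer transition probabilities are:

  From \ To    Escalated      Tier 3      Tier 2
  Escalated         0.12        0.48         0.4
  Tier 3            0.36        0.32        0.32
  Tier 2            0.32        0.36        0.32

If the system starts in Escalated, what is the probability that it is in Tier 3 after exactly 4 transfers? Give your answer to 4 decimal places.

0.3772

Propagate the distribution vector 4 transfers from Escalated.
After 0 transfers: (1.0000, 0.0000, 0.0000)
After 1 transfer: (0.1200, 0.4800, 0.4000)
After 2 transfers: (0.3152, 0.3552, 0.3296)
After 3 transfers: (0.2712, 0.3836, 0.3452)
After 4 transfers: (0.2811, 0.3772, 0.3417)
P(in Tier 3 after 4 transfers) = 0.3772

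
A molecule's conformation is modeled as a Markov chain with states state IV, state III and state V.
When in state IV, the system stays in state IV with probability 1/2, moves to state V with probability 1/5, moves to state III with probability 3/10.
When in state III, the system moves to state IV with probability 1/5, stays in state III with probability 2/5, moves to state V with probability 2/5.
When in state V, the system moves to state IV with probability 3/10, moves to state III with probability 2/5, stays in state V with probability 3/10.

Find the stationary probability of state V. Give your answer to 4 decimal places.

Let the stationary distribution be π with π = πP and π_1 + π_2 + π_3 = 1.
π_1 = 0.5·π_1 + 0.2·π_2 + 0.3·π_3
π_2 = 0.3·π_1 + 0.4·π_2 + 0.4·π_3
Solving with the normalization constraint gives π = (0.3291, 0.3671, 0.3038).
So the stationary probability of state V is 0.3038.

0.3038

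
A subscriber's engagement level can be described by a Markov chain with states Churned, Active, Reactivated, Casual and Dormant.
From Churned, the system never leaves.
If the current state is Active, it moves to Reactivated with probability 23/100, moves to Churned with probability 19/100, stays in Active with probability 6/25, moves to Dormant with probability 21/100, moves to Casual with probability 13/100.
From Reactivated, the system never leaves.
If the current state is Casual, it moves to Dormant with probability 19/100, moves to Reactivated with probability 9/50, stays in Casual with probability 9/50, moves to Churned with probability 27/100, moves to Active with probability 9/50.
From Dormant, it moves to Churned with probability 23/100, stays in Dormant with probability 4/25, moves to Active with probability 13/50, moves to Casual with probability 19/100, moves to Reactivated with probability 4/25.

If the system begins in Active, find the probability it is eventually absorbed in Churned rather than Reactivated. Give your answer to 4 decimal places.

0.5013

Let h(s) be the probability of absorption at Churned starting from transient state s. Then h(Churned) = 1 and h(Reactivated) = 0. By first-step analysis:
h(Active) = 0.19·1 + 0.24·h(Active) + 0.23·0 + 0.13·h(Casual) + 0.21·h(Dormant)
h(Casual) = 0.27·1 + 0.18·h(Active) + 0.18·0 + 0.18·h(Casual) + 0.19·h(Dormant)
h(Dormant) = 0.23·1 + 0.26·h(Active) + 0.16·0 + 0.19·h(Casual) + 0.16·h(Dormant)
Solving: h(Active) = 0.5013, h(Casual) = 0.5685, h(Dormant) = 0.5576.
Starting from Active, the probability is 0.5013.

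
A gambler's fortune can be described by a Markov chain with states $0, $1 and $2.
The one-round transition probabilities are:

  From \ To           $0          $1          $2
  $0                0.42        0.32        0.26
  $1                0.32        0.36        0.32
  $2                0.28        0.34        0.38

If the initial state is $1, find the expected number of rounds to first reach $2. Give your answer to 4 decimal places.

Let t(s) be the expected number of rounds to first reach $2 from state s, with t($2) = 0. Conditioning on the first round:
t($0) = 1 + 0.42·t($0) + 0.32·t($1)
t($1) = 1 + 0.32·t($0) + 0.36·t($1)
Solving: t($0) = 3.5714, t($1) = 3.3482.
Expected rounds from $1 to $2: 3.3482.

3.3482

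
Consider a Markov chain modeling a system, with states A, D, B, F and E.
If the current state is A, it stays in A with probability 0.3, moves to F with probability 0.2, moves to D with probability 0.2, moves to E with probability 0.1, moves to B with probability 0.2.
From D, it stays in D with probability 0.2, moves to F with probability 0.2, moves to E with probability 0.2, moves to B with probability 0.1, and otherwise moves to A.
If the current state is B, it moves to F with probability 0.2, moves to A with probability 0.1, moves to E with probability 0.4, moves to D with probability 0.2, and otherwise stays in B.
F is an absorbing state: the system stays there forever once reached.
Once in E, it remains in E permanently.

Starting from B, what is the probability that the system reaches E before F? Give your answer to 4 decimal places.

0.6059

Let h(s) be the probability of absorption at E starting from transient state s. Then h(E) = 1 and h(F) = 0. By first-step analysis:
h(A) = 0.3·h(A) + 0.2·h(D) + 0.2·h(B) + 0.2·0 + 0.1·1
h(D) = 0.3·h(A) + 0.2·h(D) + 0.1·h(B) + 0.2·0 + 0.2·1
h(B) = 0.1·h(A) + 0.2·h(D) + 0.1·h(B) + 0.2·0 + 0.4·1
Solving: h(A) = 0.4581, h(D) = 0.4975, h(B) = 0.6059.
Starting from B, the probability is 0.6059.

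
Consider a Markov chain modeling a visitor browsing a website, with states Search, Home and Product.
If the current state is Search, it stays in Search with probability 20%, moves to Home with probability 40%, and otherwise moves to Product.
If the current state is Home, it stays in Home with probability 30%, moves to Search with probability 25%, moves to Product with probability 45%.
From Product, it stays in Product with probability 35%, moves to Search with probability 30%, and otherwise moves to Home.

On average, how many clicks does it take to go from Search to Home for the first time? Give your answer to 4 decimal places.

Let t(s) be the expected number of clicks to first reach Home from state s, with t(Home) = 0. Conditioning on the first click:
t(Search) = 1 + 0.2·t(Search) + 0.4·t(Product)
t(Product) = 1 + 0.3·t(Search) + 0.35·t(Product)
Solving: t(Search) = 2.6250, t(Product) = 2.7500.
Expected clicks from Search to Home: 2.6250.

2.6250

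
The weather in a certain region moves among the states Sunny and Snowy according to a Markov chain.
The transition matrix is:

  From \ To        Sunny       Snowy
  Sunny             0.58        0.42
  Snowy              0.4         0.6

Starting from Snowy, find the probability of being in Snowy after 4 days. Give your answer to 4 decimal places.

0.5127

Propagate the distribution vector 4 days from Snowy.
After 0 days: (0.0000, 1.0000)
After 1 day: (0.4000, 0.6000)
After 2 days: (0.4720, 0.5280)
After 3 days: (0.4850, 0.5150)
After 4 days: (0.4873, 0.5127)
P(in Snowy after 4 days) = 0.5127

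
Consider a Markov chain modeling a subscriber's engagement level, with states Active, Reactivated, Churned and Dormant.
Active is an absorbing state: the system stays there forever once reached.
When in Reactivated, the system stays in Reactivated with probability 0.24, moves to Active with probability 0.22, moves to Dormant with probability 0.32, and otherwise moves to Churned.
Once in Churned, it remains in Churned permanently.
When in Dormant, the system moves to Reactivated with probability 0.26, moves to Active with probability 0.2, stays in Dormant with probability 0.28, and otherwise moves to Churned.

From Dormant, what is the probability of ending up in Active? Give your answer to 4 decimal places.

0.4509

Let h(s) be the probability of absorption at Active starting from transient state s. Then h(Active) = 1 and h(Churned) = 0. By first-step analysis:
h(Reactivated) = 0.22·1 + 0.24·h(Reactivated) + 0.22·0 + 0.32·h(Dormant)
h(Dormant) = 0.2·1 + 0.26·h(Reactivated) + 0.26·0 + 0.28·h(Dormant)
Solving: h(Reactivated) = 0.4793, h(Dormant) = 0.4509.
Starting from Dormant, the probability is 0.4509.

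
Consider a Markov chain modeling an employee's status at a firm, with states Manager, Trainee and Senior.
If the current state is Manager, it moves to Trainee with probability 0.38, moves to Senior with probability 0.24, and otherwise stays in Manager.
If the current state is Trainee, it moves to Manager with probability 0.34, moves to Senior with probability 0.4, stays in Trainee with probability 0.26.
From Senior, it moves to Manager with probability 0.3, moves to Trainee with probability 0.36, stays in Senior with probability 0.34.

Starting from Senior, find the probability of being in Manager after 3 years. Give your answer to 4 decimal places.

Propagate the distribution vector 3 years from Senior.
After 0 years: (0.0000, 0.0000, 1.0000)
After 1 year: (0.3000, 0.3600, 0.3400)
After 2 years: (0.3384, 0.3300, 0.3316)
After 3 years: (0.3403, 0.3338, 0.3260)
P(in Manager after 3 years) = 0.3403

0.3403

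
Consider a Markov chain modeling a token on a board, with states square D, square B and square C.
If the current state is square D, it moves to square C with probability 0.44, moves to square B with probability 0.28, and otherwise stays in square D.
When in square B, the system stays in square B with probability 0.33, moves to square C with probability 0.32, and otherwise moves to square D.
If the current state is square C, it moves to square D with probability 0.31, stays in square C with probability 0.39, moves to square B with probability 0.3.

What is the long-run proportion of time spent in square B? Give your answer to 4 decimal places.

0.3028

Let the stationary distribution be π with π = πP and π_1 + π_2 + π_3 = 1.
π_1 = 0.28·π_1 + 0.35·π_2 + 0.31·π_3
π_2 = 0.28·π_1 + 0.33·π_2 + 0.3·π_3
Solving with the normalization constraint gives π = (0.3127, 0.3028, 0.3844).
So the stationary probability of square B is 0.3028.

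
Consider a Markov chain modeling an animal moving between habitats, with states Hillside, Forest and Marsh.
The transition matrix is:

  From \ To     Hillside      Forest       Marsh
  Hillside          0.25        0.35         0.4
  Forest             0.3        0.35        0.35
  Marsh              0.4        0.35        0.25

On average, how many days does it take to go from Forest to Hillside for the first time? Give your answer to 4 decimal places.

3.0137

Let t(s) be the expected number of days to first reach Hillside from state s, with t(Hillside) = 0. Conditioning on the first day:
t(Forest) = 1 + 0.35·t(Forest) + 0.35·t(Marsh)
t(Marsh) = 1 + 0.35·t(Forest) + 0.25·t(Marsh)
Solving: t(Forest) = 3.0137, t(Marsh) = 2.7397.
Expected days from Forest to Hillside: 3.0137.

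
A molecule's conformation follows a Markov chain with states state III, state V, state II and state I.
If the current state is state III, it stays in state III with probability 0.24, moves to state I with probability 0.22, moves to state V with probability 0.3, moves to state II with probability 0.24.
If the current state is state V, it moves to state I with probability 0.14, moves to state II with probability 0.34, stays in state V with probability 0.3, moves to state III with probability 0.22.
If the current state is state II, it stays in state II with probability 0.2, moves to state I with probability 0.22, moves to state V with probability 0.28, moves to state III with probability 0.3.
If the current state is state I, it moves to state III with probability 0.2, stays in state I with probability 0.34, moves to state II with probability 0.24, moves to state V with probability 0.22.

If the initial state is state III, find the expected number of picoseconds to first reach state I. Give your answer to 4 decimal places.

Let t(s) be the expected number of picoseconds to first reach state I from state s, with t(state I) = 0. Conditioning on the first picosecond:
t(state III) = 1 + 0.24·t(state III) + 0.3·t(state V) + 0.24·t(state II)
t(state V) = 1 + 0.22·t(state III) + 0.3·t(state V) + 0.34·t(state II)
t(state II) = 1 + 0.3·t(state III) + 0.28·t(state V) + 0.2·t(state II)
Solving: t(state III) = 5.0913, t(state V) = 5.4978, t(state II) = 5.0835.
Expected picoseconds from state III to state I: 5.0913.

5.0913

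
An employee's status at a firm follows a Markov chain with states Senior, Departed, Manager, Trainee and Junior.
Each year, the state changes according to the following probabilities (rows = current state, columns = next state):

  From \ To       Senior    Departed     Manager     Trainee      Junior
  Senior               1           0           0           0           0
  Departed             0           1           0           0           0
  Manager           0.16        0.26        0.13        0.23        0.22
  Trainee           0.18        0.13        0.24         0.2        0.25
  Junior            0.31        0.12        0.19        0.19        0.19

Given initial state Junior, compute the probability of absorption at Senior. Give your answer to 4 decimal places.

Let h(s) be the probability of absorption at Senior starting from transient state s. Then h(Senior) = 1 and h(Departed) = 0. By first-step analysis:
h(Manager) = 0.16·1 + 0.26·0 + 0.13·h(Manager) + 0.23·h(Trainee) + 0.22·h(Junior)
h(Trainee) = 0.18·1 + 0.13·0 + 0.24·h(Manager) + 0.2·h(Trainee) + 0.25·h(Junior)
h(Junior) = 0.31·1 + 0.12·0 + 0.19·h(Manager) + 0.19·h(Trainee) + 0.19·h(Junior)
Solving: h(Manager) = 0.4949, h(Trainee) = 0.5712, h(Junior) = 0.6328.
Starting from Junior, the probability is 0.6328.

0.6328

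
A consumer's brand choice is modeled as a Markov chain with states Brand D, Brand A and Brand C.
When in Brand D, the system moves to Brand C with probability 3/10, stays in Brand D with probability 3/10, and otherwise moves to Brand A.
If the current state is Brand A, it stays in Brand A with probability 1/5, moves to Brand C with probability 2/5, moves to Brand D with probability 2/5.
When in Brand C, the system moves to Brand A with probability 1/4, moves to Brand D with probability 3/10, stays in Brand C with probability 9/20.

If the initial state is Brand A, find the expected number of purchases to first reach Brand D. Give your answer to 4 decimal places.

2.7941

Let t(s) be the expected number of purchases to first reach Brand D from state s, with t(Brand D) = 0. Conditioning on the first purchase:
t(Brand A) = 1 + 0.2·t(Brand A) + 0.4·t(Brand C)
t(Brand C) = 1 + 0.25·t(Brand A) + 0.45·t(Brand C)
Solving: t(Brand A) = 2.7941, t(Brand C) = 3.0882.
Expected purchases from Brand A to Brand D: 2.7941.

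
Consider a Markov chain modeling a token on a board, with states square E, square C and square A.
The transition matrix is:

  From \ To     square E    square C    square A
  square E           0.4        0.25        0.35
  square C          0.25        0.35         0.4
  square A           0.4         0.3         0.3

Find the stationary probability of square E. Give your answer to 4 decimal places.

0.3554

Let the stationary distribution be π with π = πP and π_1 + π_2 + π_3 = 1.
π_1 = 0.4·π_1 + 0.25·π_2 + 0.4·π_3
π_2 = 0.25·π_1 + 0.35·π_2 + 0.3·π_3
Solving with the normalization constraint gives π = (0.3554, 0.2971, 0.3475).
So the stationary probability of square E is 0.3554.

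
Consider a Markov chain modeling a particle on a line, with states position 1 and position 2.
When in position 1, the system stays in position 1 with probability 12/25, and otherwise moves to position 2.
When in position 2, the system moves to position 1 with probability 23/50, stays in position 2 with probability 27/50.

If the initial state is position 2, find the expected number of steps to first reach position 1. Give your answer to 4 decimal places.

2.1739

Let t(s) be the expected number of steps to first reach position 1 from state s, with t(position 1) = 0. Conditioning on the first step:
t(position 2) = 1 + 0.54·t(position 2)
Solving: t(position 2) = 2.1739.
Expected steps from position 2 to position 1: 2.1739.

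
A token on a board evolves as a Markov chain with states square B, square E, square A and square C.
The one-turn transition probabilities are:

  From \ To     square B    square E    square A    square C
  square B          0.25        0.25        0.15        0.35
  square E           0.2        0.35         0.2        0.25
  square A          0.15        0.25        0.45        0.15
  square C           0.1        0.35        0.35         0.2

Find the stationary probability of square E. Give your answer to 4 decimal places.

Let the stationary distribution be π with π = πP and π_1 + π_2 + π_3 + π_4 = 1.
π_1 = 0.25·π_1 + 0.2·π_2 + 0.15·π_3 + 0.1·π_4
π_2 = 0.25·π_1 + 0.35·π_2 + 0.25·π_3 + 0.35·π_4
π_3 = 0.15·π_1 + 0.2·π_2 + 0.45·π_3 + 0.35·π_4
Solving with the normalization constraint gives π = (0.1709, 0.3029, 0.3004, 0.2258).
So the stationary probability of square E is 0.3029.

0.3029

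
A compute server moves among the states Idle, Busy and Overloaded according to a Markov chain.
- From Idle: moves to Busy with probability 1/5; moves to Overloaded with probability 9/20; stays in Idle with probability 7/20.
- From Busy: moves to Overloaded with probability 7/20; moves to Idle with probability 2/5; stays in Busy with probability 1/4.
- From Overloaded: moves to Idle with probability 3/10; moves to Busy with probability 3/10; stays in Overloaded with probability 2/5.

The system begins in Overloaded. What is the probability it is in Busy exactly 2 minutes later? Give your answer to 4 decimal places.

Sum over the intermediate state after 1 minute:
P = P(Overloaded→Idle)·P(Idle→Busy) + P(Overloaded→Busy)·P(Busy→Busy) + P(Overloaded→Overloaded)·P(Overloaded→Busy)
  = 0.3×0.2 + 0.3×0.25 + 0.4×0.3
  = 0.0600 + 0.0750 + 0.1200 = 0.2550

0.2550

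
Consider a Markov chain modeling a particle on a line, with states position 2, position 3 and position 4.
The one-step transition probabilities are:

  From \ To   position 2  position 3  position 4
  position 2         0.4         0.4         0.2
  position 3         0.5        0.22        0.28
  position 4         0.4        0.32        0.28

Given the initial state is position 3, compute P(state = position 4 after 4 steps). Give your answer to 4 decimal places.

Propagate the distribution vector 4 steps from position 3.
After 0 steps: (0.0000, 1.0000, 0.0000)
After 1 step: (0.5000, 0.2200, 0.2800)
After 2 steps: (0.4220, 0.3380, 0.2400)
After 3 steps: (0.4338, 0.3200, 0.2462)
After 4 steps: (0.4320, 0.3227, 0.2453)
P(in position 4 after 4 steps) = 0.2453

0.2453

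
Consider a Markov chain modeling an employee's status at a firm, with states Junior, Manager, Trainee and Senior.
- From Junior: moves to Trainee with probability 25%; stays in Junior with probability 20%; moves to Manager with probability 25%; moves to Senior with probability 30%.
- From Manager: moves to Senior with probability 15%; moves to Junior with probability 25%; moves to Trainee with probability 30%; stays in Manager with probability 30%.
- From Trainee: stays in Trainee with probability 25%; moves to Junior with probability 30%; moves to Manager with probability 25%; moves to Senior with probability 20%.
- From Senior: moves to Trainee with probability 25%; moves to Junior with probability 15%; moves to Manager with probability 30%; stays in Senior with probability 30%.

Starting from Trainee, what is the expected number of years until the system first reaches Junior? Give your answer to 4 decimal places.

3.9178

Let t(s) be the expected number of years to first reach Junior from state s, with t(Junior) = 0. Conditioning on the first year:
t(Manager) = 1 + 0.3·t(Manager) + 0.3·t(Trainee) + 0.15·t(Senior)
t(Trainee) = 1 + 0.25·t(Manager) + 0.25·t(Trainee) + 0.2·t(Senior)
t(Senior) = 1 + 0.3·t(Manager) + 0.25·t(Trainee) + 0.3·t(Senior)
Solving: t(Manager) = 4.0891, t(Trainee) = 3.9178, t(Senior) = 4.5802.
Expected years from Trainee to Junior: 3.9178.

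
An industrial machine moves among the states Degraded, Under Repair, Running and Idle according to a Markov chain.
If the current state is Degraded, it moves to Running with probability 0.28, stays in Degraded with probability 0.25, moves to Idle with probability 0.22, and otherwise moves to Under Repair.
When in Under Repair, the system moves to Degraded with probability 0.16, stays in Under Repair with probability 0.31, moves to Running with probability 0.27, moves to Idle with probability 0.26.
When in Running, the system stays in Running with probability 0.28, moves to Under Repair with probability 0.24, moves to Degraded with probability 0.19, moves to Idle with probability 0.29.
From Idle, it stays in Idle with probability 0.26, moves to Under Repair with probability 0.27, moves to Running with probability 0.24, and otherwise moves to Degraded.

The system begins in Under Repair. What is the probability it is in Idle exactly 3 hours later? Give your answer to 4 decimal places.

0.2600

Propagate the distribution vector 3 hours from Under Repair.
After 0 hours: (0.0000, 1.0000, 0.0000, 0.0000)
After 1 hour: (0.1600, 0.3100, 0.2700, 0.2600)
After 2 hours: (0.2007, 0.2711, 0.2665, 0.2617)
After 3 hours: (0.2044, 0.2688, 0.2668, 0.2600)
P(in Idle after 3 hours) = 0.2600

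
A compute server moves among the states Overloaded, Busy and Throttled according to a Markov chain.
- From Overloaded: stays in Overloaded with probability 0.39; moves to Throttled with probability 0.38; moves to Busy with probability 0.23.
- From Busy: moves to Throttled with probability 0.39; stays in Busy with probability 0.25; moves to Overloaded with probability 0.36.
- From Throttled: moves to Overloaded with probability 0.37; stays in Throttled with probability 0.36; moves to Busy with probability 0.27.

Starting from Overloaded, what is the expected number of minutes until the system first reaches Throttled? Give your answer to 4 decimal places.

Let t(s) be the expected number of minutes to first reach Throttled from state s, with t(Throttled) = 0. Conditioning on the first minute:
t(Overloaded) = 1 + 0.39·t(Overloaded) + 0.23·t(Busy)
t(Busy) = 1 + 0.36·t(Overloaded) + 0.25·t(Busy)
Solving: t(Overloaded) = 2.6154, t(Busy) = 2.5887.
Expected minutes from Overloaded to Throttled: 2.6154.

2.6154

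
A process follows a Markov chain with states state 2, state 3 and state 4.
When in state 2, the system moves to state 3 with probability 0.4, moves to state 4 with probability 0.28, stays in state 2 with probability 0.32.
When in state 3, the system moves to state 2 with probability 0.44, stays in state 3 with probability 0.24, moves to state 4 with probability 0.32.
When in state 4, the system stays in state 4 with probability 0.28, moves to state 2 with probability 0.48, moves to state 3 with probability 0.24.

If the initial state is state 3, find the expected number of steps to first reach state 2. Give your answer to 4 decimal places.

2.2109

Let t(s) be the expected number of steps to first reach state 2 from state s, with t(state 2) = 0. Conditioning on the first step:
t(state 3) = 1 + 0.24·t(state 3) + 0.32·t(state 4)
t(state 4) = 1 + 0.24·t(state 3) + 0.28·t(state 4)
Solving: t(state 3) = 2.2109, t(state 4) = 2.1259.
Expected steps from state 3 to state 2: 2.2109.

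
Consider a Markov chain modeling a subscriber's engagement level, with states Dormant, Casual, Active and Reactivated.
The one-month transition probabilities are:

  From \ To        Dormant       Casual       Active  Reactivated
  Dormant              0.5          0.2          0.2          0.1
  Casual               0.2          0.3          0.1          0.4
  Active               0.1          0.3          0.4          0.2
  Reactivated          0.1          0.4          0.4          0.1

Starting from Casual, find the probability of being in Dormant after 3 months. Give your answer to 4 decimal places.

Propagate the distribution vector 3 months from Casual.
After 0 months: (0.0000, 1.0000, 0.0000, 0.0000)
After 1 month: (0.2000, 0.3000, 0.1000, 0.4000)
After 2 months: (0.2100, 0.3200, 0.2700, 0.2000)
After 3 months: (0.2160, 0.2990, 0.2620, 0.2230)
P(in Dormant after 3 months) = 0.2160

0.2160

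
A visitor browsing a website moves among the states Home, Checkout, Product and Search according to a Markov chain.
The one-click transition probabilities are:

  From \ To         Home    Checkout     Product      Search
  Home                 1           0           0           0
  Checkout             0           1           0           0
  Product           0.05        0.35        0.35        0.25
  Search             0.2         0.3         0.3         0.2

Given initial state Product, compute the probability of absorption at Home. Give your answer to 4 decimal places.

Let h(s) be the probability of absorption at Home starting from transient state s. Then h(Home) = 1 and h(Checkout) = 0. By first-step analysis:
h(Product) = 0.05·1 + 0.35·0 + 0.35·h(Product) + 0.25·h(Search)
h(Search) = 0.2·1 + 0.3·0 + 0.3·h(Product) + 0.2·h(Search)
Solving: h(Product) = 0.2022, h(Search) = 0.3258.
Starting from Product, the probability is 0.2022.

0.2022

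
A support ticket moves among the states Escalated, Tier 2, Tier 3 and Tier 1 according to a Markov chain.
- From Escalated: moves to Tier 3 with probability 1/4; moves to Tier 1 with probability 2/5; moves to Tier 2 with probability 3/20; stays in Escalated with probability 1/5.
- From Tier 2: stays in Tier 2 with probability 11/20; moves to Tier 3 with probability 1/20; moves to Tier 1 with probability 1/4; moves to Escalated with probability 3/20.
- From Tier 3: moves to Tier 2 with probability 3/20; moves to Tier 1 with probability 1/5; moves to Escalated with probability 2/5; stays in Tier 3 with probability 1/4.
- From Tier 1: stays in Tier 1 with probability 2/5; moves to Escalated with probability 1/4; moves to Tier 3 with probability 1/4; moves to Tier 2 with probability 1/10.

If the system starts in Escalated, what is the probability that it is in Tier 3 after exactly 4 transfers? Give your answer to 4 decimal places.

0.2081

Propagate the distribution vector 4 transfers from Escalated.
After 0 transfers: (1.0000, 0.0000, 0.0000, 0.0000)
After 1 transfer: (0.2000, 0.1500, 0.2500, 0.4000)
After 2 transfers: (0.2625, 0.1900, 0.2200, 0.3275)
After 3 transfers: (0.2509, 0.2096, 0.2120, 0.3275)
After 4 transfers: (0.2483, 0.2175, 0.2081, 0.3262)
P(in Tier 3 after 4 transfers) = 0.2081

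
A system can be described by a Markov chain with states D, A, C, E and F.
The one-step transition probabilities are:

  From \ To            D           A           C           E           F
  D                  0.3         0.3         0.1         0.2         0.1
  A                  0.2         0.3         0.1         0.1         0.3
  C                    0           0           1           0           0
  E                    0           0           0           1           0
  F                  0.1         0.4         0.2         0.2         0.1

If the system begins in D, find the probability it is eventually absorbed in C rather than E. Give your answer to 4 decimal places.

Let h(s) be the probability of absorption at C starting from transient state s. Then h(C) = 1 and h(E) = 0. By first-step analysis:
h(D) = 0.3·h(D) + 0.3·h(A) + 0.1·1 + 0.2·0 + 0.1·h(F)
h(A) = 0.2·h(D) + 0.3·h(A) + 0.1·1 + 0.1·0 + 0.3·h(F)
h(F) = 0.1·h(D) + 0.4·h(A) + 0.2·1 + 0.2·0 + 0.1·h(F)
Solving: h(D) = 0.4086, h(A) = 0.4624, h(F) = 0.4731.
Starting from D, the probability is 0.4086.

0.4086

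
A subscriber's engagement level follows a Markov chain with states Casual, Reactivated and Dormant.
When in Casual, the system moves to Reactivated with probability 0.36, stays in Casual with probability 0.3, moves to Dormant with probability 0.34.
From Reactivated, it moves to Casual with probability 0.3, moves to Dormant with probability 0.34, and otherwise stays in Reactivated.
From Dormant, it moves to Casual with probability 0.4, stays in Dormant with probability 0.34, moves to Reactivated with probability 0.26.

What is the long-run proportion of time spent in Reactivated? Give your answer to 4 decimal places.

0.3260

Let the stationary distribution be π with π = πP and π_1 + π_2 + π_3 = 1.
π_1 = 0.3·π_1 + 0.3·π_2 + 0.4·π_3
π_2 = 0.36·π_1 + 0.36·π_2 + 0.26·π_3
Solving with the normalization constraint gives π = (0.3340, 0.3260, 0.3400).
So the stationary probability of Reactivated is 0.3260.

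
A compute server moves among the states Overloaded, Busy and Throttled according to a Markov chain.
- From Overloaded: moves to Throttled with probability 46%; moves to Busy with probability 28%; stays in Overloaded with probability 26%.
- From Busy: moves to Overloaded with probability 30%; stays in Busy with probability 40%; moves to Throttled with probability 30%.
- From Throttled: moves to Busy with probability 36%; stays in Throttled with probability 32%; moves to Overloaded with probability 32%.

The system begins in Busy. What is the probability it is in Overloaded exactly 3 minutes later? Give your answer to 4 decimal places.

0.2953

Propagate the distribution vector 3 minutes from Busy.
After 0 minutes: (0.0000, 1.0000, 0.0000)
After 1 minute: (0.3000, 0.4000, 0.3000)
After 2 minutes: (0.2940, 0.3520, 0.3540)
After 3 minutes: (0.2953, 0.3506, 0.3541)
P(in Overloaded after 3 minutes) = 0.2953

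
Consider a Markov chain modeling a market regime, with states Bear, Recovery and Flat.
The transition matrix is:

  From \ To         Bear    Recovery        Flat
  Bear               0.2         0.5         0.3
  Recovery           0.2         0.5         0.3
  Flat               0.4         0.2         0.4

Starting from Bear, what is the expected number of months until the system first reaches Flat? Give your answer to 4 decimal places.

Let t(s) be the expected number of months to first reach Flat from state s, with t(Flat) = 0. Conditioning on the first month:
t(Bear) = 1 + 0.2·t(Bear) + 0.5·t(Recovery)
t(Recovery) = 1 + 0.2·t(Bear) + 0.5·t(Recovery)
Solving: t(Bear) = 3.3333, t(Recovery) = 3.3333.
Expected months from Bear to Flat: 3.3333.

3.3333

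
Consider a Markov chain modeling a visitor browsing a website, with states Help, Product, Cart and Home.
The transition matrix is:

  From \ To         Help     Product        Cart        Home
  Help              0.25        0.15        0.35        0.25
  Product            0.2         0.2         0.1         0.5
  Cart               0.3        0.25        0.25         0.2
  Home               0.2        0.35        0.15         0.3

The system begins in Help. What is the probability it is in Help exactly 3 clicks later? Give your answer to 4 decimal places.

Propagate the distribution vector 3 clicks from Help.
After 0 clicks: (1.0000, 0.0000, 0.0000, 0.0000)
After 1 click: (0.2500, 0.1500, 0.3500, 0.2500)
After 2 clicks: (0.2475, 0.2425, 0.2275, 0.2825)
After 3 clicks: (0.2351, 0.2414, 0.2101, 0.3134)
P(in Help after 3 clicks) = 0.2351

0.2351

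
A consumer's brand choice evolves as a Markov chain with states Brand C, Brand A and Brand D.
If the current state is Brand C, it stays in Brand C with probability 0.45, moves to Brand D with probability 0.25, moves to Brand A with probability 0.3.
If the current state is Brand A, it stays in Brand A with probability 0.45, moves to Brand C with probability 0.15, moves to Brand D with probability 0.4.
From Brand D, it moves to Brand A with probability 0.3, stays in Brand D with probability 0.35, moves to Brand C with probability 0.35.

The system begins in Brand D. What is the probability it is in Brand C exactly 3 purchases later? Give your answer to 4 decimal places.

0.3135

Propagate the distribution vector 3 purchases from Brand D.
After 0 purchases: (0.0000, 0.0000, 1.0000)
After 1 purchase: (0.3500, 0.3000, 0.3500)
After 2 purchases: (0.3250, 0.3450, 0.3300)
After 3 purchases: (0.3135, 0.3518, 0.3348)
P(in Brand C after 3 purchases) = 0.3135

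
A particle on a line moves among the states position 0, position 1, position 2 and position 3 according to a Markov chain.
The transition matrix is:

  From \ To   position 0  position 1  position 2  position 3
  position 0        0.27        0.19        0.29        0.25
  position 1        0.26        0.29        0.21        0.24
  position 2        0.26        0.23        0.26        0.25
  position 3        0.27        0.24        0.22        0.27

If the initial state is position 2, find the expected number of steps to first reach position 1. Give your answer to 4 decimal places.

Let t(s) be the expected number of steps to first reach position 1 from state s, with t(position 1) = 0. Conditioning on the first step:
t(position 0) = 1 + 0.27·t(position 0) + 0.29·t(position 2) + 0.25·t(position 3)
t(position 2) = 1 + 0.26·t(position 0) + 0.26·t(position 2) + 0.25·t(position 3)
t(position 3) = 1 + 0.27·t(position 0) + 0.22·t(position 2) + 0.27·t(position 3)
Solving: t(position 0) = 4.6877, t(position 2) = 4.5057, t(position 3) = 4.4615.
Expected steps from position 2 to position 1: 4.5057.

4.5057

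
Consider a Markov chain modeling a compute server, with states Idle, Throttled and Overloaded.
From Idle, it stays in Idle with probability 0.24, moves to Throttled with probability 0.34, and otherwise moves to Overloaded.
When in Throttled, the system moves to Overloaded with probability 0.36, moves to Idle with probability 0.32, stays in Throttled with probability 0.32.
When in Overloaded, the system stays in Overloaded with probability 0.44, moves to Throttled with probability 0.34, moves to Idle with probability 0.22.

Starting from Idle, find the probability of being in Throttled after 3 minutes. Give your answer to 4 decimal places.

0.3333

Propagate the distribution vector 3 minutes from Idle.
After 0 minutes: (1.0000, 0.0000, 0.0000)
After 1 minute: (0.2400, 0.3400, 0.4200)
After 2 minutes: (0.2588, 0.3332, 0.4080)
After 3 minutes: (0.2585, 0.3333, 0.4082)
P(in Throttled after 3 minutes) = 0.3333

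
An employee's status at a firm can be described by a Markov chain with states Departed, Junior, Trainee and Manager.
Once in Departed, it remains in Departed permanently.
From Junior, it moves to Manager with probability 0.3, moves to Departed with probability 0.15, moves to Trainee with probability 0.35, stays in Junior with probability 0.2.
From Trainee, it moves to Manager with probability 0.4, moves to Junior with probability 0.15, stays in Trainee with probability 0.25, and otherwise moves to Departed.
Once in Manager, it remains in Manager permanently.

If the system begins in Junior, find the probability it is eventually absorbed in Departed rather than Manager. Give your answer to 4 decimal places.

Let h(s) be the probability of absorption at Departed starting from transient state s. Then h(Departed) = 1 and h(Manager) = 0. By first-step analysis:
h(Junior) = 0.15·1 + 0.2·h(Junior) + 0.35·h(Trainee) + 0.3·0
h(Trainee) = 0.2·1 + 0.15·h(Junior) + 0.25·h(Trainee) + 0.4·0
Solving: h(Junior) = 0.3333, h(Trainee) = 0.3333.
Starting from Junior, the probability is 0.3333.

0.3333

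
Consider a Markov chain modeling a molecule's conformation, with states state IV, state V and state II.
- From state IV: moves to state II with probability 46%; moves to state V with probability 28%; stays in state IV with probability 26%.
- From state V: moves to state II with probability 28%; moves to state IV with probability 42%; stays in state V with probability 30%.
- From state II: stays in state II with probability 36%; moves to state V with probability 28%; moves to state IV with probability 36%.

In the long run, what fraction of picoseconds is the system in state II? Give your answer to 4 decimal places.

Let the stationary distribution be π with π = πP and π_1 + π_2 + π_3 = 1.
π_1 = 0.26·π_1 + 0.42·π_2 + 0.36·π_3
π_2 = 0.28·π_1 + 0.3·π_2 + 0.28·π_3
Solving with the normalization constraint gives π = (0.3429, 0.2857, 0.3714).
So the stationary probability of state II is 0.3714.

0.3714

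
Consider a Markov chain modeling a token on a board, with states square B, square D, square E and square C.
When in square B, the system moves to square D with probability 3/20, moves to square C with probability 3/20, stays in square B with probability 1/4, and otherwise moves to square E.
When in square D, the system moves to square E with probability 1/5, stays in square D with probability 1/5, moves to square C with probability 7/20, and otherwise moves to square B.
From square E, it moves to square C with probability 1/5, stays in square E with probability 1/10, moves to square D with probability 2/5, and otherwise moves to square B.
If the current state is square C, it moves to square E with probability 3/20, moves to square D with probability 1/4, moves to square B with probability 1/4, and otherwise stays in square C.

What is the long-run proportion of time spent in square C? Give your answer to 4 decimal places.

0.2633

Let the stationary distribution be π with π = πP and π_1 + π_2 + π_3 + π_4 = 1.
π_1 = 0.25·π_1 + 0.25·π_2 + 0.3·π_3 + 0.25·π_4
π_2 = 0.15·π_1 + 0.2·π_2 + 0.4·π_3 + 0.25·π_4
π_3 = 0.45·π_1 + 0.2·π_2 + 0.1·π_3 + 0.15·π_4
Solving with the normalization constraint gives π = (0.2615, 0.2459, 0.2293, 0.2633).
So the stationary probability of square C is 0.2633.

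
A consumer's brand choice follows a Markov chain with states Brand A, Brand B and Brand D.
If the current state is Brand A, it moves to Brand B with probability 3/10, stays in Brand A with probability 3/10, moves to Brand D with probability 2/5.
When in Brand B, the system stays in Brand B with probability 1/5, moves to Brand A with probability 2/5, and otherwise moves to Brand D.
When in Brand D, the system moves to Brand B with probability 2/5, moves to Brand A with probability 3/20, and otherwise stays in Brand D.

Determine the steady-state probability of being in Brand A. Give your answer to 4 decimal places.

Let the stationary distribution be π with π = πP and π_1 + π_2 + π_3 = 1.
π_1 = 0.3·π_1 + 0.4·π_2 + 0.15·π_3
π_2 = 0.3·π_1 + 0.2·π_2 + 0.4·π_3
Solving with the normalization constraint gives π = (0.2679, 0.3110, 0.4211).
So the stationary probability of Brand A is 0.2679.

0.2679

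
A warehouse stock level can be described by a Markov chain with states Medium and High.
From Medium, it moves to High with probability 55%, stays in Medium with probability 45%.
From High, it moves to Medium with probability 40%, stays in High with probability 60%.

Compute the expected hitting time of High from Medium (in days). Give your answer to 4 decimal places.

1.8182

Let t(s) be the expected number of days to first reach High from state s, with t(High) = 0. Conditioning on the first day:
t(Medium) = 1 + 0.45·t(Medium)
Solving: t(Medium) = 1.8182.
Expected days from Medium to High: 1.8182.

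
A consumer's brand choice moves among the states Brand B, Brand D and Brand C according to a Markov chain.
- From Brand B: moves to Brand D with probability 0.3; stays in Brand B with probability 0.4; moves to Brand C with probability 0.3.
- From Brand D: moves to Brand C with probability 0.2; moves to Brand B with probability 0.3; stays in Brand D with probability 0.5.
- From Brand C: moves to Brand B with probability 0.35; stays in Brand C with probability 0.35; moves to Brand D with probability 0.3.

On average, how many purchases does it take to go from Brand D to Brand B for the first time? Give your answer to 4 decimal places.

3.2075

Let t(s) be the expected number of purchases to first reach Brand B from state s, with t(Brand B) = 0. Conditioning on the first purchase:
t(Brand D) = 1 + 0.5·t(Brand D) + 0.2·t(Brand C)
t(Brand C) = 1 + 0.3·t(Brand D) + 0.35·t(Brand C)
Solving: t(Brand D) = 3.2075, t(Brand C) = 3.0189.
Expected purchases from Brand D to Brand B: 3.2075.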